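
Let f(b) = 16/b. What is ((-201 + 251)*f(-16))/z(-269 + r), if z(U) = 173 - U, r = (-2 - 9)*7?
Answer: -50/519 ≈ -0.096339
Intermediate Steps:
r = -77 (r = -11*7 = -77)
((-201 + 251)*f(-16))/z(-269 + r) = ((-201 + 251)*(16/(-16)))/(173 - (-269 - 77)) = (50*(16*(-1/16)))/(173 - 1*(-346)) = (50*(-1))/(173 + 346) = -50/519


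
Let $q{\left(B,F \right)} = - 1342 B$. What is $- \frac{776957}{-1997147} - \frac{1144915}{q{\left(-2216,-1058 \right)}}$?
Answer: $\frac{24007109999}{5939259543184} \approx 0.0040421$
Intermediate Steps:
$- \frac{776957}{-1997147} - \frac{1144915}{q{\left(-2216,-1058 \right)}} = - \frac{776957}{-1997147} - \frac{1144915}{\left(-1342\right) \left(-2216\right)} = \left(-776957\right) \left(- \frac{1}{1997147}\right) - \frac{1144915}{2973872} = \frac{776957}{1997147} - \frac{1144915}{2973872} = \frac{24007109999}{5939259543184}$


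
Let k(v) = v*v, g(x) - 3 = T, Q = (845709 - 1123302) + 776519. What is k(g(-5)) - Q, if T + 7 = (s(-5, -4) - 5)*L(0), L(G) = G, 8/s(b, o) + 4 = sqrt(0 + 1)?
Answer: -498910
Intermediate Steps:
s(b, o) = -8/3 (s(b, o) = 8/(-4 + sqrt(0 + 1)) = 8/(-4 + sqrt(1)) = 8/(-4 + 1) = 8/(-3) = 8*(-1/3) = -8/3)
T = -7 (T = -7 + (-8/3 - 5)*0 = -7 - 23/3*0 = -7 + 0 = -7)
Q = 498926 (Q = -277593 + 776519 = 498926)
g(x) = -4 (g(x) = 3 - 7 = -4)
k(v) = v**2
k(g(-5)) - Q = (-4)**2 - 1*498926 = 16 - 498926 = -498910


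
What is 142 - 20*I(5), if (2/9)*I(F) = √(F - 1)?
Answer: -38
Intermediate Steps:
I(F) = 9*√(-1 + F)/2 (I(F) = 9*√(F - 1)/2 = 9*√(-1 + F)/2)
142 - 20*I(5) = 142 - 90*√(-1 + 5) = 142 - 90*√4 = 142 - 90*2 = 142 - 20*9 = 142 - 180 = -38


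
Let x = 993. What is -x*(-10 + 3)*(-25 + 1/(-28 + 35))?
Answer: -172782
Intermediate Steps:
-x*(-10 + 3)*(-25 + 1/(-28 + 35)) = -993*(-10 + 3)*(-25 + 1/(-28 + 35)) = -993*(-7*(-25 + 1/7)) = -993*(-7*(-174/7)) = -993*174 = -1*172782 = -172782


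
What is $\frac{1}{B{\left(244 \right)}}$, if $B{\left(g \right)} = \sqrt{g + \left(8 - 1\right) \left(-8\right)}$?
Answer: $\frac{\sqrt{47}}{94} \approx 0.072932$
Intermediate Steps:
$B{\left(g \right)} = \sqrt{-56 + g}$ ($B{\left(g \right)} = \sqrt{g + 7 \left(-8\right)} = \sqrt{g - 56} = \sqrt{-56 + g}$)
$\frac{1}{B{\left(244 \right)}} = \frac{1}{\sqrt{-56 + 244}} = \frac{1}{\sqrt{188}} = \frac{1}{2 \sqrt{47}} = \frac{\sqrt{47}}{94}$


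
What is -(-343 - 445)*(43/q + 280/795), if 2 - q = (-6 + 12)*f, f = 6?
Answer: -1943602/2703 ≈ -719.05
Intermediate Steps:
q = -34 (q = 2 - (-6 + 12)*6 = 2 - 6*6 = 2 - 1*36 = 2 - 36 = -34)
-(-343 - 445)*(43/q + 280/795) = -(-343 - 445)*(43/(-34) + 280/795) = -(-788)*(43*(-1/34) + 280*(1/795)) = -(-788)*(-43/34 + 56/159) = -(-788)*(-4933)/5406 = -1*1943602/2703 = -1943602/2703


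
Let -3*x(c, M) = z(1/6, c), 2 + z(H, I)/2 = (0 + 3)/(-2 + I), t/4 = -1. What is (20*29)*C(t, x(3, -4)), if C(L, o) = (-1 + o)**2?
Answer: 14500/9 ≈ 1611.1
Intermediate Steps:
t = -4 (t = 4*(-1) = -4)
z(H, I) = -4 + 6/(-2 + I) (z(H, I) = -4 + 2*((0 + 3)/(-2 + I)) = -4 + 2*(3/(-2 + I)) = -4 + 6/(-2 + I))
x(c, M) = -2*(7 - 2*c)/(3*(-2 + c))
(20*29)*C(t, x(3, -4)) = (20*29)*(-1 + 2*(-7 + 2*3)/(3*(-2 + 3)))**2 = 580*(-1 + (2/3)*(-7 + 6)/1)**2 = 580*(-1 + (2/3)*1*(-1))**2 = 580*(-1 - 2/3)**2 = 580*(-5/3)**2 = 580*(25/9) = 14500/9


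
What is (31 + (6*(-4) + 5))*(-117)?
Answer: -1404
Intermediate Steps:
(31 + (6*(-4) + 5))*(-117) = (31 + (-24 + 5))*(-117) = (31 - 19)*(-117) = 12*(-117) = -1404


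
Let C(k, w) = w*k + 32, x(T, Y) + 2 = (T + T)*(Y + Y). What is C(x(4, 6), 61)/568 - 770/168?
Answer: 1186/213 ≈ 5.5681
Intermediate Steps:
x(T, Y) = -2 + 4*T*Y (x(T, Y) = -2 + (T + T)*(Y + Y) = -2 + (2*T)*(2*Y) = -2 + 4*T*Y)
C(k, w) = 32 + k*w (C(k, w) = k*w + 32 = 32 + k*w)
C(x(4, 6), 61)/568 - 770/168 = (32 + (-2 + 4*4*6)*61)/568 - 770/168 = (32 + (-2 + 96)*61)*(1/568) - 770*1/168 = (32 + 94*61)*(1/568) - 55/12 = (32 + 5734)*(1/568) - 55/12 = 5766*(1/568) - 55/12 = 2883/284 - 55/12 = 1186/213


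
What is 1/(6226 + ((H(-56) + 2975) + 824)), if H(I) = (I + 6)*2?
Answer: 1/9925 ≈ 0.00010076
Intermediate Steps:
H(I) = 12 + 2*I (H(I) = (6 + I)*2 = 12 + 2*I)
1/(6226 + ((H(-56) + 2975) + 824)) = 1/(6226 + (((12 + 2*(-56)) + 2975) + 824)) = 1/(6226 + (((12 - 112) + 2975) + 824)) = 1/(6226 + ((-100 + 2975) + 824)) = 1/(6226 + (2875 + 824)) = 1/(6226 + 3699) = 1/9925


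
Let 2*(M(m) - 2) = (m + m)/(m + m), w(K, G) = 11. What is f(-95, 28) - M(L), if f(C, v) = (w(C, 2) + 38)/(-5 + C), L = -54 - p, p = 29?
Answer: -299/100 ≈ -2.9900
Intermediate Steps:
L = -83 (L = -54 - 1*29 = -54 - 29 = -83)
M(m) = 5/2 (M(m) = 2 + ((m + m)/(m + m))/2 = 2 + ((2*m)/((2*m)))/2 = 2 + ((2*m)*(1/(2*m)))/2 = 2 + (½)*1 = 2 + ½ = 5/2)
f(C, v) = 49/(-5 + C) (f(C, v) = (11 + 38)/(-5 + C) = 49/(-5 + C))
f(-95, 28) - M(L) = 49/(-5 - 95) - 1*5/2 = 49/(-100) - 5/2 = 49*(-1/100) - 5/2 = -49/100 - 5/2 = -299/100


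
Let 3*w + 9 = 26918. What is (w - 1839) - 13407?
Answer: -18829/3 ≈ -6276.3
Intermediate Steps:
w = 26909/3 (w = -3 + (1/3)*26918 = -3 + 26918/3 = 26909/3 ≈ 8969.7)
(w - 1839) - 13407 = (26909/3 - 1839) - 13407 = 21392/3 - 13407 = -18829/3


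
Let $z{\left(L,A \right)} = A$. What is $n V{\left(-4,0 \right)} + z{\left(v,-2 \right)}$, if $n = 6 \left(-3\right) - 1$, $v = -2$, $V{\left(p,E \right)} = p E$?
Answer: $-2$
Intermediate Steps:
$V{\left(p,E \right)} = E p$
$n = -19$ ($n = -18 - 1 = -19$)
$n V{\left(-4,0 \right)} + z{\left(v,-2 \right)} = - 19 \cdot 0 \left(-4\right) - 2 = \left(-19\right) 0 - 2 = 0 - 2 = -2$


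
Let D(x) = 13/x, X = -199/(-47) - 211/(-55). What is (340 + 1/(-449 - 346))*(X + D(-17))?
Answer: 86779223651/34936275 ≈ 2483.9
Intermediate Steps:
X = 20862/2585 (X = -199*(-1/47) - 211*(-1/55) = 199/47 + 211/55 = 20862/2585 ≈ 8.0704)
(340 + 1/(-449 - 346))*(X + D(-17)) = (340 + 1/(-449 - 346))*(20862/2585 + 13/(-17)) = (340 + 1/(-795))*(20862/2585 + 13*(-1/17)) = (340 - 1/795)*(20862/2585 - 13/17) = (270299/795)*(321049/43945) = 86779223651/34936275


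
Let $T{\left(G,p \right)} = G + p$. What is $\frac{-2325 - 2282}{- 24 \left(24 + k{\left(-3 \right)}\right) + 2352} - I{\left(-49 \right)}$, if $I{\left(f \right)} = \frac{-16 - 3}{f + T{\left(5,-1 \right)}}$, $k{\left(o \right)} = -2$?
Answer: $- \frac{80657}{27360} \approx -2.948$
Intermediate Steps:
$I{\left(f \right)} = - \frac{19}{4 + f}$ ($I{\left(f \right)} = \frac{-16 - 3}{f + \left(5 - 1\right)} = - \frac{19}{f + 4} = - \frac{19}{4 + f}$)
$\frac{-2325 - 2282}{- 24 \left(24 + k{\left(-3 \right)}\right) + 2352} - I{\left(-49 \right)} = \frac{-2325 - 2282}{- 24 \left(24 - 2\right) + 2352} - - \frac{19}{4 - 49} = - \frac{4607}{\left(-24\right) 22 + 2352} - - \frac{19}{-45} = - \frac{4607}{-528 + 2352} - \left(-19\right) \left(- \frac{1}{45}\right) = - \frac{4607}{1824} - \frac{19}{45} = - \frac{80657}{27360}$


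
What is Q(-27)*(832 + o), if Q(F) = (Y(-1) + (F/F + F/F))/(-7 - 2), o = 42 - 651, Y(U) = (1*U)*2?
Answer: 0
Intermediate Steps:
Y(U) = 2*U (Y(U) = U*2 = 2*U)
o = -609
Q(F) = 0 (Q(F) = (2*(-1) + (F/F + F/F))/(-7 - 2) = (-2 + (1 + 1))/(-9) = (-2 + 2)*(-⅑) = 0*(-⅑) = 0)
Q(-27)*(832 + o) = 0*(832 - 609) = 0*223 = 0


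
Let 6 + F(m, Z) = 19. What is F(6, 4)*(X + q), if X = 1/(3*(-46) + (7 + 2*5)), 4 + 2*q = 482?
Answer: 375934/121 ≈ 3106.9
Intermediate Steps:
F(m, Z) = 13 (F(m, Z) = -6 + 19 = 13)
q = 239 (q = -2 + (½)*482 = -2 + 241 = 239)
X = -1/121 (X = 1/(-138 + (7 + 10)) = 1/(-138 + 17) = 1/(-121) = -1/121 ≈ -0.0082645)
F(6, 4)*(X + q) = 13*(-1/121 + 239) = 13*(28918/121) = 375934/121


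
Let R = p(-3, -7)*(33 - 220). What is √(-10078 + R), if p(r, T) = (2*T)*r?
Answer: 2*I*√4483 ≈ 133.91*I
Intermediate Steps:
p(r, T) = 2*T*r
R = -7854 (R = (2*(-7)*(-3))*(33 - 220) = 42*(-187) = -7854)
√(-10078 + R) = √(-10078 - 7854) = √(-17932) = 2*I*√4483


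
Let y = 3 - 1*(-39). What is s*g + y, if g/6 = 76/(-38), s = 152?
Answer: -1782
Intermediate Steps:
g = -12 (g = 6*(76/(-38)) = 6*(76*(-1/38)) = 6*(-2) = -12)
y = 42 (y = 3 + 39 = 42)
s*g + y = 152*(-12) + 42 = -1824 + 42 = -1782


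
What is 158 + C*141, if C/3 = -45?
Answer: -18877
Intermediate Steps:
C = -135 (C = 3*(-45) = -135)
158 + C*141 = 158 - 135*141 = 158 - 19035 = -18877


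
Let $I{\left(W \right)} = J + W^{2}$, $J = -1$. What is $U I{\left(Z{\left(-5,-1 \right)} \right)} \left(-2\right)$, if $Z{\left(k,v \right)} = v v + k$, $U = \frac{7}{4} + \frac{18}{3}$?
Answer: $- \frac{465}{2} \approx -232.5$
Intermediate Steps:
$U = \frac{31}{4}$ ($U = 7 \cdot \frac{1}{4} + 18 \cdot \frac{1}{3} = \frac{7}{4} + 6 = \frac{31}{4} \approx 7.75$)
$Z{\left(k,v \right)} = k + v^{2}$ ($Z{\left(k,v \right)} = v^{2} + k = k + v^{2}$)
$I{\left(W \right)} = -1 + W^{2}$
$U I{\left(Z{\left(-5,-1 \right)} \right)} \left(-2\right) = \frac{31 \left(-1 + \left(-5 + \left(-1\right)^{2}\right)^{2}\right)}{4} \left(-2\right) = \frac{31 \left(-1 + \left(-5 + 1\right)^{2}\right)}{4} \left(-2\right) = \frac{31 \left(-1 + \left(-4\right)^{2}\right)}{4} \left(-2\right) = \frac{31 \left(-1 + 16\right)}{4} \left(-2\right) = \frac{31}{4} \cdot 15 \left(-2\right) = \frac{465}{4} \left(-2\right) = - \frac{465}{2}$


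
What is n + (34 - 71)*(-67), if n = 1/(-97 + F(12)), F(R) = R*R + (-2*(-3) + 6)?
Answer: 146262/59 ≈ 2479.0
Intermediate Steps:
F(R) = 12 + R² (F(R) = R² + (6 + 6) = R² + 12 = 12 + R²)
n = 1/59 (n = 1/(-97 + (12 + 12²)) = 1/(-97 + (12 + 144)) = 1/(-97 + 156) = 1/59 ≈ 0.016949)
n + (34 - 71)*(-67) = 1/59 + (34 - 71)*(-67) = 1/59 - 37*(-67) = 1/59 + 2479 = 146262/59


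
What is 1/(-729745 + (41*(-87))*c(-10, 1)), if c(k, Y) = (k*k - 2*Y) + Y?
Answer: -1/1082878 ≈ -9.2347e-7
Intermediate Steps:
c(k, Y) = k² - Y (c(k, Y) = (k² - 2*Y) + Y = k² - Y)
1/(-729745 + (41*(-87))*c(-10, 1)) = 1/(-729745 + (41*(-87))*((-10)² - 1*1)) = 1/(-729745 - 3567*(100 - 1)) = 1/(-729745 - 3567*99) = 1/(-729745 - 353133) = 1/(-1082878) = -1/1082878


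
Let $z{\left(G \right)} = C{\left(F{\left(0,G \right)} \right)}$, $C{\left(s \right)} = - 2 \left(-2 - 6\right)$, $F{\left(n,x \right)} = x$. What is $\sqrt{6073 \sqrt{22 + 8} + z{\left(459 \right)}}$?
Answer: $\sqrt{16 + 6073 \sqrt{30}} \approx 182.43$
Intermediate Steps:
$C{\left(s \right)} = 16$ ($C{\left(s \right)} = - 2 \left(-2 - 6\right) = \left(-2\right) \left(-8\right) = 16$)
$z{\left(G \right)} = 16$
$\sqrt{6073 \sqrt{22 + 8} + z{\left(459 \right)}} = \sqrt{6073 \sqrt{22 + 8} + 16} = \sqrt{6073 \sqrt{30} + 16} = \sqrt{16 + 6073 \sqrt{30}}$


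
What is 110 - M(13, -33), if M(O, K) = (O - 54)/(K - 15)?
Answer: 5239/48 ≈ 109.15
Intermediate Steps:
M(O, K) = (-54 + O)/(-15 + K)
110 - M(13, -33) = 110 - (-54 + 13)/(-15 - 33) = 110 - (-41)/(-48) = 110 - (-1)*(-41)/48 = 110 - 1*41/48 = 110 - 41/48 = 5239/48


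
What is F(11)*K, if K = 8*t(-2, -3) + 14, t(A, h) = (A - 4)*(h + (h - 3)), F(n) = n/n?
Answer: 446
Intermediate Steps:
F(n) = 1
t(A, h) = (-4 + A)*(-3 + 2*h) (t(A, h) = (-4 + A)*(h + (-3 + h)) = (-4 + A)*(-3 + 2*h))
K = 446 (K = 8*(12 - 8*(-3) - 3*(-2) + 2*(-2)*(-3)) + 14 = 8*(12 + 24 + 6 + 12) + 14 = 8*54 + 14 = 432 + 14 = 446)
F(11)*K = 1*446 = 446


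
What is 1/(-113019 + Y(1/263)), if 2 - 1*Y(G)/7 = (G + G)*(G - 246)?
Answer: -69169/7815537087 ≈ -8.8502e-6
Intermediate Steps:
Y(G) = 14 - 14*G*(-246 + G) (Y(G) = 14 - 7*(G + G)*(G - 246) = 14 - 7*2*G*(-246 + G) = 14 - 14*G*(-246 + G))
1/(-113019 + Y(1/263)) = 1/(-113019 + (14 - 14*(1/263)² + 3444/263)) = 1/(-113019 + (14 - 14*(1/263)² + 3444*(1/263))) = 1/(-113019 + (14 - 14*1/69169 + 3444/263)) = 1/(-113019 + (14 - 14/69169 + 3444/263)) = 1/(-113019 + 1874124/69169) = 1/(-7815537087/69169) = -69169/7815537087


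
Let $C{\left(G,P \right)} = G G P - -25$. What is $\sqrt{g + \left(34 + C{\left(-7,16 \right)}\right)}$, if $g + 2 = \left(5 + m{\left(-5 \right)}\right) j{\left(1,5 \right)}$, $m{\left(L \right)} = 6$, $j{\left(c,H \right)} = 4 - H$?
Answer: $\sqrt{830} \approx 28.81$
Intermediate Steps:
$C{\left(G,P \right)} = 25 + P G^{2}$ ($C{\left(G,P \right)} = G^{2} P + 25 = P G^{2} + 25 = 25 + P G^{2}$)
$g = -13$ ($g = -2 + \left(5 + 6\right) \left(4 - 5\right) = -2 + 11 \left(4 - 5\right) = -2 + 11 \left(-1\right) = -2 - 11 = -13$)
$\sqrt{g + \left(34 + C{\left(-7,16 \right)}\right)} = \sqrt{-13 + \left(34 + \left(25 + 16 \left(-7\right)^{2}\right)\right)} = \sqrt{-13 + \left(34 + \left(25 + 16 \cdot 49\right)\right)} = \sqrt{-13 + \left(34 + \left(25 + 784\right)\right)} = \sqrt{-13 + \left(34 + 809\right)} = \sqrt{-13 + 843} = \sqrt{830}$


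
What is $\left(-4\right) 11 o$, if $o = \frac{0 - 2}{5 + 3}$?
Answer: $11$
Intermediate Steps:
$o = - \frac{1}{4}$ ($o = - \frac{2}{8} = \left(-2\right) \frac{1}{8} = - \frac{1}{4} \approx -0.25$)
$\left(-4\right) 11 o = \left(-4\right) 11 \left(- \frac{1}{4}\right) = \left(-44\right) \left(- \frac{1}{4}\right) = 11$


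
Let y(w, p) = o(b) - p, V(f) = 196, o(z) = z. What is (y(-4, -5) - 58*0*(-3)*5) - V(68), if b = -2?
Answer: -193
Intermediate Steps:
y(w, p) = -2 - p
(y(-4, -5) - 58*0*(-3)*5) - V(68) = ((-2 - 1*(-5)) - 58*0*(-3)*5) - 1*196 = ((-2 + 5) - 0*5) - 196 = (3 - 58*0) - 196 = (3 + 0) - 196 = 3 - 196 = -193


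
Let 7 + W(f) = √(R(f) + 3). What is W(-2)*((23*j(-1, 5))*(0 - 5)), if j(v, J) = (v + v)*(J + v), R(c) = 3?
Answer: -6440 + 920*√6 ≈ -4186.5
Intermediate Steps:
j(v, J) = 2*v*(J + v) (j(v, J) = (2*v)*(J + v) = 2*v*(J + v))
W(f) = -7 + √6 (W(f) = -7 + √(3 + 3) = -7 + √6)
W(-2)*((23*j(-1, 5))*(0 - 5)) = (-7 + √6)*((23*(2*(-1)*(5 - 1)))*(0 - 5)) = (-7 + √6)*((23*(2*(-1)*4))*(-5)) = (-7 + √6)*((23*(-8))*(-5)) = (-7 + √6)*(-184*(-5)) = (-7 + √6)*920 = -6440 + 920*√6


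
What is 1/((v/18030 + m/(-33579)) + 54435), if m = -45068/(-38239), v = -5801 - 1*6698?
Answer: 7717004559810/420069793256320297 ≈ 1.8371e-5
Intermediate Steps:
v = -12499 (v = -5801 - 6698 = -12499)
m = 45068/38239 (m = -45068*(-1/38239) = 45068/38239 ≈ 1.1786)
1/((v/18030 + m/(-33579)) + 54435) = 1/((-12499/18030 + (45068/38239)/(-33579)) + 54435) = 1/((-12499*1/18030 + (45068/38239)*(-1/33579)) + 54435) = 1/((-12499/18030 - 45068/1284027381) + 54435) = 1/(-5349956937053/7717004559810 + 54435) = 1/(420069793256320297/7717004559810) = 7717004559810/420069793256320297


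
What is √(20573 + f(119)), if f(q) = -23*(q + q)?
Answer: √15099 ≈ 122.88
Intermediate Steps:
f(q) = -46*q
√(20573 + f(119)) = √(20573 - 46*119) = √(20573 - 5474) = √15099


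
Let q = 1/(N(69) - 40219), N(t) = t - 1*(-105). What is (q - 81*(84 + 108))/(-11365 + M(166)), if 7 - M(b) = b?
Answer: 622779841/461478580 ≈ 1.3495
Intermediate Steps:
N(t) = 105 + t (N(t) = t + 105 = 105 + t)
M(b) = 7 - b
q = -1/40045 (q = 1/((105 + 69) - 40219) = 1/(174 - 40219) = 1/(-40045) = -1/40045 ≈ -2.4972e-5)
(q - 81*(84 + 108))/(-11365 + M(166)) = (-1/40045 - 81*(84 + 108))/(-11365 + (7 - 1*166)) = (-1/40045 - 81*192)/(-11365 + (7 - 166)) = (-1/40045 - 15552)/(-11365 - 159) = -622779841/40045/(-11524) = -622779841/40045*(-1/11524) = 622779841/461478580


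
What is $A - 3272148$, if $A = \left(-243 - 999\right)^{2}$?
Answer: $-1729584$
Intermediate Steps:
$A = 1542564$ ($A = \left(-1242\right)^{2} = 1542564$)
$A - 3272148 = 1542564 - 3272148 = -1729584$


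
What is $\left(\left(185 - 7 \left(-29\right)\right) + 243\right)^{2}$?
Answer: $398161$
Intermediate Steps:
$\left(\left(185 - 7 \left(-29\right)\right) + 243\right)^{2} = \left(\left(185 - -203\right) + 243\right)^{2} = \left(\left(185 + 203\right) + 243\right)^{2} = \left(388 + 243\right)^{2} = 631^{2} = 398161$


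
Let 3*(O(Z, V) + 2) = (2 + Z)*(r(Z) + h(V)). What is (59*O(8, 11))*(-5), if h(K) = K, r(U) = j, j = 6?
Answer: -48380/3 ≈ -16127.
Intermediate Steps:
r(U) = 6
O(Z, V) = -2 + (2 + Z)*(6 + V)/3 (O(Z, V) = -2 + ((2 + Z)*(6 + V))/3 = -2 + (2 + Z)*(6 + V)/3)
(59*O(8, 11))*(-5) = (59*(2 + 2*8 + (⅔)*11 + (⅓)*11*8))*(-5) = (59*(2 + 16 + 22/3 + 88/3))*(-5) = (59*(164/3))*(-5) = (9676/3)*(-5) = -48380/3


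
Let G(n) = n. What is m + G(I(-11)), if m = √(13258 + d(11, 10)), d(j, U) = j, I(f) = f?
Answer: -11 + √13269 ≈ 104.19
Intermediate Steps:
m = √13269 (m = √(13258 + 11) = √13269 ≈ 115.19)
m + G(I(-11)) = √13269 - 11 = -11 + √13269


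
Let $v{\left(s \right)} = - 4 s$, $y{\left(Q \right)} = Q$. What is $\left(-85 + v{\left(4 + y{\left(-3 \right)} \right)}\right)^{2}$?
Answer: $7921$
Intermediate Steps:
$\left(-85 + v{\left(4 + y{\left(-3 \right)} \right)}\right)^{2} = \left(-85 - 4 \left(4 - 3\right)\right)^{2} = \left(-85 - 4\right)^{2} = \left(-89\right)^{2} = 7921$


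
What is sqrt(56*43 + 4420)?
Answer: 2*sqrt(1707) ≈ 82.632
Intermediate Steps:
sqrt(56*43 + 4420) = sqrt(2408 + 4420) = sqrt(6828) = 2*sqrt(1707)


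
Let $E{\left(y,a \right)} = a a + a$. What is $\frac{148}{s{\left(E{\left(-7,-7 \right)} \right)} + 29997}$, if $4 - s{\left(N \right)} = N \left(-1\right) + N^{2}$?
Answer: $\frac{148}{28279} \approx 0.0052336$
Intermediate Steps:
$E{\left(y,a \right)} = a + a^{2}$ ($E{\left(y,a \right)} = a^{2} + a = a + a^{2}$)
$s{\left(N \right)} = 4 + N - N^{2}$ ($s{\left(N \right)} = 4 - \left(N \left(-1\right) + N^{2}\right) = 4 - \left(- N + N^{2}\right) = 4 - \left(N^{2} - N\right) = 4 + N - N^{2}$)
$\frac{148}{s{\left(E{\left(-7,-7 \right)} \right)} + 29997} = \frac{148}{\left(4 - 7 \left(1 - 7\right) - \left(- 7 \left(1 - 7\right)\right)^{2}\right) + 29997} = \frac{148}{\left(4 - -42 - \left(\left(-7\right) \left(-6\right)\right)^{2}\right) + 29997} = \frac{148}{\left(4 + 42 - 42^{2}\right) + 29997} = \frac{148}{\left(4 + 42 - 1764\right) + 29997} = \frac{148}{-1718 + 29997} = \frac{148}{28279}$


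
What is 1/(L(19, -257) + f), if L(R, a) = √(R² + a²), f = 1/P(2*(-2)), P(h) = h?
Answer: 4/1062559 + 16*√66410/1062559 ≈ 0.0038842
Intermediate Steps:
f = -¼ (f = 1/(2*(-2)) = 1/(-4) = -¼ ≈ -0.25000)
1/(L(19, -257) + f) = 1/(√(19² + (-257)²) - ¼) = 1/(√(361 + 66049) - ¼) = 1/(√66410 - ¼) = 1/(-¼ + √66410)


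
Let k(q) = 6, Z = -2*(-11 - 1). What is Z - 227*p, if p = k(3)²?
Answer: -8148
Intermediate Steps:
Z = 24 (Z = -2*(-12) = 24)
p = 36 (p = 6² = 36)
Z - 227*p = 24 - 227*36 = 24 - 8172 = -8148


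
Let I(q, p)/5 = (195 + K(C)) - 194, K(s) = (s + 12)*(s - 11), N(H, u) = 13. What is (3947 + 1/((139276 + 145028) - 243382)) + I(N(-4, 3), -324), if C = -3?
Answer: 135942885/40922 ≈ 3322.0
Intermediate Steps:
K(s) = (-11 + s)*(12 + s) (K(s) = (12 + s)*(-11 + s) = (-11 + s)*(12 + s))
I(q, p) = -625 (I(q, p) = 5*((195 + (-132 - 3 + (-3)**2)) - 194) = 5*((195 + (-132 - 3 + 9)) - 194) = 5*((195 - 126) - 194) = 5*(69 - 194) = 5*(-125) = -625)
(3947 + 1/((139276 + 145028) - 243382)) + I(N(-4, 3), -324) = (3947 + 1/((139276 + 145028) - 243382)) - 625 = (3947 + 1/(284304 - 243382)) - 625 = (3947 + 1/40922) - 625 = 161519135/40922 - 625 = 135942885/40922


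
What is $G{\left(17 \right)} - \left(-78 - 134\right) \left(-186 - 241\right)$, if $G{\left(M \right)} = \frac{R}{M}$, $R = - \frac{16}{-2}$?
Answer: $- \frac{1538900}{17} \approx -90524.0$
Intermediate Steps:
$R = 8$ ($R = \left(-16\right) \left(- \frac{1}{2}\right) = 8$)
$G{\left(M \right)} = \frac{8}{M}$
$G{\left(17 \right)} - \left(-78 - 134\right) \left(-186 - 241\right) = \frac{8}{17} - \left(-78 - 134\right) \left(-186 - 241\right) = 8 \cdot \frac{1}{17} - \left(-212\right) \left(-427\right) = \frac{8}{17} - 90524 = - \frac{1538900}{17}$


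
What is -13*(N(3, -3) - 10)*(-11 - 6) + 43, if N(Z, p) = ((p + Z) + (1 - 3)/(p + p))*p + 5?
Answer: -1283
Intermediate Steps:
N(Z, p) = 5 + p*(Z + p - 1/p) (N(Z, p) = ((Z + p) - 2*1/(2*p))*p + 5 = ((Z + p) - 1/p)*p + 5 = (Z + p - 1/p)*p + 5 = p*(Z + p - 1/p) + 5 = 5 + p*(Z + p - 1/p))
-13*(N(3, -3) - 10)*(-11 - 6) + 43 = -13*((4 + (-3)² + 3*(-3)) - 10)*(-11 - 6) + 43 = -13*((4 + 9 - 9) - 10)*(-17) + 43 = -13*(4 - 10)*(-17) + 43 = -(-78)*(-17) + 43 = -13*102 + 43 = -1326 + 43 = -1283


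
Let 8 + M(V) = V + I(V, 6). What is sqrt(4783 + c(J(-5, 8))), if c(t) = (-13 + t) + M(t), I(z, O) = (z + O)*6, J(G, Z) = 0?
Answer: sqrt(4798) ≈ 69.268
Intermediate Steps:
I(z, O) = 6*O + 6*z (I(z, O) = (O + z)*6 = 6*O + 6*z)
M(V) = 28 + 7*V (M(V) = -8 + (V + (6*6 + 6*V)) = -8 + (V + (36 + 6*V)) = -8 + (36 + 7*V) = 28 + 7*V)
c(t) = 15 + 8*t (c(t) = (-13 + t) + (28 + 7*t) = 15 + 8*t)
sqrt(4783 + c(J(-5, 8))) = sqrt(4783 + (15 + 8*0)) = sqrt(4783 + (15 + 0)) = sqrt(4783 + 15) = sqrt(4798)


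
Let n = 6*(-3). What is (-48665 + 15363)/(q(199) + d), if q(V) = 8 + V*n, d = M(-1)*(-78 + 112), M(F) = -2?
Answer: 16651/1821 ≈ 9.1439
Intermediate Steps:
n = -18
d = -68 (d = -2*(-78 + 112) = -2*34 = -68)
q(V) = 8 - 18*V (q(V) = 8 + V*(-18) = 8 - 18*V)
(-48665 + 15363)/(q(199) + d) = (-48665 + 15363)/((8 - 18*199) - 68) = -33302/((8 - 3582) - 68) = -33302/(-3574 - 68) = -33302/(-3642) = -33302*(-1/3642) = 16651/1821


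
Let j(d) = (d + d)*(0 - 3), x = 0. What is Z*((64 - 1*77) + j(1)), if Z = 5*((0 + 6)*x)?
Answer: 0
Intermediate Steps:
j(d) = -6*d (j(d) = (2*d)*(-3) = -6*d)
Z = 0 (Z = 5*((0 + 6)*0) = 5*(6*0) = 5*0 = 0)
Z*((64 - 1*77) + j(1)) = 0*((64 - 1*77) - 6*1) = 0*((64 - 77) - 6) = 0*(-13 - 6) = 0*(-19) = 0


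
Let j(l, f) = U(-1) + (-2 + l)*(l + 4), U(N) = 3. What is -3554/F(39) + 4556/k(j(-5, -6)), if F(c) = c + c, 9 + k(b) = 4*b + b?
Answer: 104827/1599 ≈ 65.558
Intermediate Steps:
j(l, f) = 3 + (-2 + l)*(4 + l) (j(l, f) = 3 + (-2 + l)*(l + 4) = 3 + (-2 + l)*(4 + l))
k(b) = -9 + 5*b (k(b) = -9 + (4*b + b) = -9 + 5*b)
F(c) = 2*c
-3554/F(39) + 4556/k(j(-5, -6)) = -3554/(2*39) + 4556/(-9 + 5*(-5 + (-5)² + 2*(-5))) = -3554/78 + 4556/(-9 + 5*(-5 + 25 - 10)) = -3554*1/78 + 4556/(-9 + 5*10) = -1777/39 + 4556/(-9 + 50) = -1777/39 + 4556/41 = 104827/1599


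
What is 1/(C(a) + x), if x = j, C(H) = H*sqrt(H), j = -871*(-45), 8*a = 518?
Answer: 2508480/98302499621 - 2072*sqrt(259)/98302499621 ≈ 2.5179e-5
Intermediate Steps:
a = 259/4 (a = (1/8)*518 = 259/4 ≈ 64.750)
j = 39195
C(H) = H**(3/2)
x = 39195
1/(C(a) + x) = 1/((259/4)**(3/2) + 39195) = 1/(259*sqrt(259)/8 + 39195) = 1/(39195 + 259*sqrt(259)/8)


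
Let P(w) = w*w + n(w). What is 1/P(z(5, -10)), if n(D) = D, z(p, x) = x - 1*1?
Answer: 1/110 ≈ 0.0090909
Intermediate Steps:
z(p, x) = -1 + x (z(p, x) = x - 1 = -1 + x)
P(w) = w + w² (P(w) = w*w + w = w² + w = w + w²)
1/P(z(5, -10)) = 1/((-1 - 10)*(1 + (-1 - 10))) = 1/(-11*(1 - 11)) = 1/(-11*(-10)) = 1/110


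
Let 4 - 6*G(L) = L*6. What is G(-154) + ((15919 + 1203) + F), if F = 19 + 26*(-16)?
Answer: 50639/3 ≈ 16880.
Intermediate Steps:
G(L) = ⅔ - L (G(L) = ⅔ - L*6/6 = ⅔ - L)
F = -397 (F = 19 - 416 = -397)
G(-154) + ((15919 + 1203) + F) = (⅔ - 1*(-154)) + ((15919 + 1203) - 397) = (⅔ + 154) + (17122 - 397) = 464/3 + 16725 = 50639/3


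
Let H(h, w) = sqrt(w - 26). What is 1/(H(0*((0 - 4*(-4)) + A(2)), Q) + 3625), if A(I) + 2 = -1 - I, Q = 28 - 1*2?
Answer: 1/3625 ≈ 0.00027586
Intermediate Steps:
Q = 26 (Q = 28 - 2 = 26)
A(I) = -3 - I (A(I) = -2 + (-1 - I) = -3 - I)
H(h, w) = sqrt(-26 + w)
1/(H(0*((0 - 4*(-4)) + A(2)), Q) + 3625) = 1/(sqrt(-26 + 26) + 3625) = 1/(sqrt(0) + 3625) = 1/(0 + 3625) = 1/3625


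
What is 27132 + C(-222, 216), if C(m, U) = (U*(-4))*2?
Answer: 25404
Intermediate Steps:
C(m, U) = -8*U (C(m, U) = -4*U*2 = -8*U)
27132 + C(-222, 216) = 27132 - 8*216 = 27132 - 1728 = 25404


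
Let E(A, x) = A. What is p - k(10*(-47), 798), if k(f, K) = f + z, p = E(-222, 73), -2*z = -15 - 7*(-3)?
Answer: 251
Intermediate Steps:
z = -3 (z = -(-15 - 7*(-3))/2 = -(-15 + 21)/2 = -½*6 = -3)
p = -222
k(f, K) = -3 + f (k(f, K) = f - 3 = -3 + f)
p - k(10*(-47), 798) = -222 - (-3 + 10*(-47)) = -222 - (-3 - 470) = -222 - 1*(-473) = -222 + 473 = 251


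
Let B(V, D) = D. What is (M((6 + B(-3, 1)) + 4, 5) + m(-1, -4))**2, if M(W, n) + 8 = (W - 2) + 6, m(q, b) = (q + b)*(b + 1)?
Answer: 484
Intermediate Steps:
m(q, b) = (1 + b)*(b + q) (m(q, b) = (b + q)*(1 + b) = (1 + b)*(b + q))
M(W, n) = -4 + W (M(W, n) = -8 + ((W - 2) + 6) = -8 + ((-2 + W) + 6) = -8 + (4 + W) = -4 + W)
(M((6 + B(-3, 1)) + 4, 5) + m(-1, -4))**2 = ((-4 + ((6 + 1) + 4)) + (-4 - 1 + (-4)**2 - 4*(-1)))**2 = ((-4 + (7 + 4)) + (-4 - 1 + 16 + 4))**2 = ((-4 + 11) + 15)**2 = (7 + 15)**2 = 22**2 = 484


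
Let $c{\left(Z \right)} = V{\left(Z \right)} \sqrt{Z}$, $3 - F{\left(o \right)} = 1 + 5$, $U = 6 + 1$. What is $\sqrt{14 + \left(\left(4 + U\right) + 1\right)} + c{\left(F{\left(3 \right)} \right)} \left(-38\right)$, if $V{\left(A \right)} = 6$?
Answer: $\sqrt{26} - 228 i \sqrt{3} \approx 5.099 - 394.91 i$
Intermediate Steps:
$U = 7$
$F{\left(o \right)} = -3$ ($F{\left(o \right)} = 3 - \left(1 + 5\right) = 3 - 6 = -3$)
$c{\left(Z \right)} = 6 \sqrt{Z}$
$\sqrt{14 + \left(\left(4 + U\right) + 1\right)} + c{\left(F{\left(3 \right)} \right)} \left(-38\right) = \sqrt{14 + \left(\left(4 + 7\right) + 1\right)} + 6 \sqrt{-3} \left(-38\right) = \sqrt{14 + \left(11 + 1\right)} + 6 i \sqrt{3} \left(-38\right) = \sqrt{14 + 12} + 6 i \sqrt{3} \left(-38\right) = \sqrt{26} - 228 i \sqrt{3}$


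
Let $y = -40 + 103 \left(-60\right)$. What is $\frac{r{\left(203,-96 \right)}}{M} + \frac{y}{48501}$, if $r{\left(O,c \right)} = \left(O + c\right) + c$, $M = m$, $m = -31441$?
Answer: $- \frac{196096531}{1524919941} \approx -0.12859$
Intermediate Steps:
$M = -31441$
$r{\left(O,c \right)} = O + 2 c$
$y = -6220$ ($y = -40 - 6180 = -6220$)
$\frac{r{\left(203,-96 \right)}}{M} + \frac{y}{48501} = \frac{203 + 2 \left(-96\right)}{-31441} - \frac{6220}{48501} = \left(203 - 192\right) \left(- \frac{1}{31441}\right) - \frac{6220}{48501} = 11 \left(- \frac{1}{31441}\right) - \frac{6220}{48501} = - \frac{11}{31441} - \frac{6220}{48501} = - \frac{196096531}{1524919941}$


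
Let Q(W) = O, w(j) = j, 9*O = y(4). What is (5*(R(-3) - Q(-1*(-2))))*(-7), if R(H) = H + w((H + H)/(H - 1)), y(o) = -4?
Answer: 665/18 ≈ 36.944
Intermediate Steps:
O = -4/9 (O = (⅑)*(-4) = -4/9 ≈ -0.44444)
Q(W) = -4/9
R(H) = H + 2*H/(-1 + H) (R(H) = H + (H + H)/(H - 1) = H + (2*H)/(-1 + H) = H + 2*H/(-1 + H))
(5*(R(-3) - Q(-1*(-2))))*(-7) = (5*(-3*(1 - 3)/(-1 - 3) - 1*(-4/9)))*(-7) = (5*(-3*(-2)/(-4) + 4/9))*(-7) = (5*(-3*(-¼)*(-2) + 4/9))*(-7) = (5*(-3/2 + 4/9))*(-7) = (5*(-19/18))*(-7) = -95/18*(-7) = 665/18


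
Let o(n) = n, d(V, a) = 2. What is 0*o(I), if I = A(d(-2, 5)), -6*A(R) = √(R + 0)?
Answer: 0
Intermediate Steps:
A(R) = -√R/6 (A(R) = -√(R + 0)/6 = -√R/6)
I = -√2/6 ≈ -0.23570
0*o(I) = 0*(-√2/6) = 0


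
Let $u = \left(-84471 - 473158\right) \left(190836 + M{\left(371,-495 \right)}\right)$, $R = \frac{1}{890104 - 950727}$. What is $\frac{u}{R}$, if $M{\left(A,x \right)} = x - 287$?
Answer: $6424802622444818$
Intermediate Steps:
$M{\left(A,x \right)} = -287 + x$
$R = - \frac{1}{60623}$ ($R = \frac{1}{-60623} = - \frac{1}{60623} \approx -1.6495 \cdot 10^{-5}$)
$u = -105979621966$ ($u = \left(-84471 - 473158\right) \left(190836 - 782\right) = - 557629 \left(190836 - 782\right) = \left(-557629\right) 190054 = -105979621966$)
$\frac{u}{R} = - \frac{105979621966}{- \frac{1}{60623}} = \left(-105979621966\right) \left(-60623\right) = 6424802622444818$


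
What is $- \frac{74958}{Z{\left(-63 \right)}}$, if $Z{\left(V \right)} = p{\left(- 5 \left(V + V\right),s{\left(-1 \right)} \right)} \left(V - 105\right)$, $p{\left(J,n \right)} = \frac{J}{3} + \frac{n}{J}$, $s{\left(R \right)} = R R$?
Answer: $\frac{43245}{20354} \approx 2.1246$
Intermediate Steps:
$s{\left(R \right)} = R^{2}$
$p{\left(J,n \right)} = \frac{J}{3} + \frac{n}{J}$ ($p{\left(J,n \right)} = J \frac{1}{3} + \frac{n}{J} = \frac{J}{3} + \frac{n}{J}$)
$Z{\left(V \right)} = \left(-105 + V\right) \left(- \frac{10 V}{3} - \frac{1}{10 V}\right)$ ($Z{\left(V \right)} = \left(\frac{\left(-5\right) \left(V + V\right)}{3} + \frac{\left(-1\right)^{2}}{\left(-5\right) \left(V + V\right)}\right) \left(V - 105\right) = \left(\frac{\left(-5\right) 2 V}{3} + 1 \frac{1}{\left(-5\right) 2 V}\right) \left(-105 + V\right) = \left(\frac{\left(-10\right) V}{3} + 1 \frac{1}{\left(-10\right) V}\right) \left(-105 + V\right) = \left(- \frac{10 V}{3} + 1 \left(- \frac{1}{10 V}\right)\right) \left(-105 + V\right) = \left(- \frac{10 V}{3} - \frac{1}{10 V}\right) \left(-105 + V\right) = \left(-105 + V\right) \left(- \frac{10 V}{3} - \frac{1}{10 V}\right)$)
$- \frac{74958}{Z{\left(-63 \right)}} = - \frac{74958}{\frac{1}{30} \frac{1}{-63} \left(-105 - 63\right) \left(-3 - 100 \left(-63\right)^{2}\right)} = - \frac{74958}{\frac{1}{30} \left(- \frac{1}{63}\right) \left(-168\right) \left(-3 - 396900\right)} = - \frac{74958}{\frac{1}{30} \left(- \frac{1}{63}\right) \left(-168\right) \left(-396903\right)} = - \frac{74958}{- \frac{529204}{15}} = \left(-74958\right) \left(- \frac{15}{529204}\right) = \frac{43245}{20354}$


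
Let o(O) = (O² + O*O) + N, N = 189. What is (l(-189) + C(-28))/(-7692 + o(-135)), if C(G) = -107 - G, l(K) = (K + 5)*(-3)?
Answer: 473/28947 ≈ 0.016340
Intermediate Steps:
o(O) = 189 + 2*O² (o(O) = (O² + O*O) + 189 = (O² + O²) + 189 = 2*O² + 189 = 189 + 2*O²)
l(K) = -15 - 3*K (l(K) = (5 + K)*(-3) = -15 - 3*K)
(l(-189) + C(-28))/(-7692 + o(-135)) = ((-15 - 3*(-189)) + (-107 - 1*(-28)))/(-7692 + (189 + 2*(-135)²)) = ((-15 + 567) + (-107 + 28))/(-7692 + (189 + 2*18225)) = (552 - 79)/(-7692 + (189 + 36450)) = 473/(-7692 + 36639) = 473/28947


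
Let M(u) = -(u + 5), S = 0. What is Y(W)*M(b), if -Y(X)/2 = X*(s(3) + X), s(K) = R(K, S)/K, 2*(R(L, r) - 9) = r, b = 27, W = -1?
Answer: -128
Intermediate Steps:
R(L, r) = 9 + r/2
M(u) = -5 - u (M(u) = -(5 + u) = -5 - u)
s(K) = 9/K (s(K) = (9 + (1/2)*0)/K = (9 + 0)/K = 9/K)
Y(X) = -2*X*(3 + X) (Y(X) = -2*X*(9/3 + X) = -2*X*(9*(1/3) + X) = -2*X*(3 + X))
Y(W)*M(b) = (-2*(-1)*(3 - 1))*(-5 - 1*27) = (-2*(-1)*2)*(-5 - 27) = 4*(-32) = -128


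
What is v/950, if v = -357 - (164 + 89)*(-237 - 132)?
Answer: 1860/19 ≈ 97.895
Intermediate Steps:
v = 93000 (v = -357 - 253*(-369) = -357 - 1*(-93357) = -357 + 93357 = 93000)
v/950 = 93000/950 = 93000*(1/950) = 1860/19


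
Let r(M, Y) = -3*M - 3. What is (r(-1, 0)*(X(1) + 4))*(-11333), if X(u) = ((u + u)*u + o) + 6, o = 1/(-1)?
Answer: 0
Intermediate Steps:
r(M, Y) = -3 - 3*M
o = -1
X(u) = 5 + 2*u² (X(u) = ((u + u)*u - 1) + 6 = ((2*u)*u - 1) + 6 = (2*u² - 1) + 6 = (-1 + 2*u²) + 6 = 5 + 2*u²)
(r(-1, 0)*(X(1) + 4))*(-11333) = ((-3 - 3*(-1))*((5 + 2*1²) + 4))*(-11333) = ((-3 + 3)*((5 + 2*1) + 4))*(-11333) = (0*((5 + 2) + 4))*(-11333) = (0*(7 + 4))*(-11333) = (0*11)*(-11333) = 0*(-11333) = 0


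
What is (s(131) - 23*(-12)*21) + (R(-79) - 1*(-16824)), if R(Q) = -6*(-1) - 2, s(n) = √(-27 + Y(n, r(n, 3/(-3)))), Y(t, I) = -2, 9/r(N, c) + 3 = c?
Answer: 22624 + I*√29 ≈ 22624.0 + 5.3852*I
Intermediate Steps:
r(N, c) = 9/(-3 + c)
s(n) = I*√29 (s(n) = √(-27 - 2) = √(-29) = I*√29)
R(Q) = 4 (R(Q) = 6 - 2 = 4)
(s(131) - 23*(-12)*21) + (R(-79) - 1*(-16824)) = (I*√29 - 23*(-12)*21) + (4 - 1*(-16824)) = (I*√29 + 276*21) + (4 + 16824) = (I*√29 + 5796) + 16828 = (5796 + I*√29) + 16828 = 22624 + I*√29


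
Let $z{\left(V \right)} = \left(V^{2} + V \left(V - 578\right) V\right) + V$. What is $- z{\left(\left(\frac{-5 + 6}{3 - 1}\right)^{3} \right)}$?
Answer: $\frac{4551}{512} \approx 8.8887$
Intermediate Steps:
$z{\left(V \right)} = V + V^{2} + V^{2} \left(-578 + V\right)$ ($z{\left(V \right)} = \left(V^{2} + V \left(-578 + V\right) V\right) + V = \left(V^{2} + V^{2} \left(-578 + V\right)\right) + V = V + V^{2} + V^{2} \left(-578 + V\right)$)
$- z{\left(\left(\frac{-5 + 6}{3 - 1}\right)^{3} \right)} = - \left(\frac{-5 + 6}{3 - 1}\right)^{3} \left(1 + \left(\left(\frac{-5 + 6}{3 - 1}\right)^{3}\right)^{2} - 577 \left(\frac{-5 + 6}{3 - 1}\right)^{3}\right) = - \left(1 \cdot \frac{1}{2}\right)^{3} \left(1 + \left(\left(1 \cdot \frac{1}{2}\right)^{3}\right)^{2} - 577 \left(1 \cdot \frac{1}{2}\right)^{3}\right) = - \frac{1 + \left(\left(\frac{1}{2}\right)^{3}\right)^{2} - \frac{577}{8}}{8} = - \frac{1 + \left(\frac{1}{8}\right)^{2} - \frac{577}{8}}{8} = - \frac{1 + \frac{1}{64} - \frac{577}{8}}{8} = - \frac{-4551}{8 \cdot 64} = \left(-1\right) \left(- \frac{4551}{512}\right) = \frac{4551}{512}$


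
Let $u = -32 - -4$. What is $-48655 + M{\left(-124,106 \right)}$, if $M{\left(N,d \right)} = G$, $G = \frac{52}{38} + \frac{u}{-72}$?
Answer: $- \frac{16639409}{342} \approx -48653.0$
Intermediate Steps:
$u = -28$ ($u = -32 + 4 = -28$)
$G = \frac{601}{342}$ ($G = \frac{52}{38} - \frac{28}{-72} = 52 \cdot \frac{1}{38} - - \frac{7}{18} = \frac{26}{19} + \frac{7}{18} = \frac{601}{342} \approx 1.7573$)
$M{\left(N,d \right)} = \frac{601}{342}$
$-48655 + M{\left(-124,106 \right)} = -48655 + \frac{601}{342} = - \frac{16639409}{342}$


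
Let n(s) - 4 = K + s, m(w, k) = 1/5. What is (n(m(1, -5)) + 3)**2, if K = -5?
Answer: 121/25 ≈ 4.8400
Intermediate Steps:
m(w, k) = 1/5
n(s) = -1 + s (n(s) = 4 + (-5 + s) = -1 + s)
(n(m(1, -5)) + 3)**2 = ((-1 + 1/5) + 3)**2 = (-4/5 + 3)**2 = (11/5)**2 = 121/25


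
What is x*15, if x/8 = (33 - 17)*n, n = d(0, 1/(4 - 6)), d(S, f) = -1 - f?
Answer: -960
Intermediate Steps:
n = -1/2 (n = -1 - 1/(4 - 6) = -1 - 1/(-2) = -1 - 1*(-1/2) = -1 + 1/2 = -1/2 ≈ -0.50000)
x = -64 (x = 8*((33 - 17)*(-1/2)) = 8*(16*(-1/2)) = 8*(-8) = -64)
x*15 = -64*15 = -960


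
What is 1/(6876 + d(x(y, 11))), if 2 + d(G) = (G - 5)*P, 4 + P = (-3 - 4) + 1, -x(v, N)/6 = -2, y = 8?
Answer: 1/6804 ≈ 0.00014697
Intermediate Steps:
x(v, N) = 12 (x(v, N) = -6*(-2) = 12)
P = -10 (P = -4 + ((-3 - 4) + 1) = -4 + (-7 + 1) = -4 - 6 = -10)
d(G) = 48 - 10*G (d(G) = -2 + (G - 5)*(-10) = -2 + (-5 + G)*(-10) = -2 + (50 - 10*G) = 48 - 10*G)
1/(6876 + d(x(y, 11))) = 1/(6876 + (48 - 10*12)) = 1/(6876 + (48 - 120)) = 1/(6876 - 72) = 1/6804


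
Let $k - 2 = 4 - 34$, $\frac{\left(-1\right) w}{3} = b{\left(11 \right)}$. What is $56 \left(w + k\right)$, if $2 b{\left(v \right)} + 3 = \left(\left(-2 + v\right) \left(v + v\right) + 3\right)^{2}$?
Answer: $-3395000$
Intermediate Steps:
$b{\left(v \right)} = - \frac{3}{2} + \frac{\left(3 + 2 v \left(-2 + v\right)\right)^{2}}{2}$ ($b{\left(v \right)} = - \frac{3}{2} + \frac{\left(\left(-2 + v\right) \left(v + v\right) + 3\right)^{2}}{2} = - \frac{3}{2} + \frac{\left(\left(-2 + v\right) 2 v + 3\right)^{2}}{2} = - \frac{3}{2} + \frac{\left(2 v \left(-2 + v\right) + 3\right)^{2}}{2} = - \frac{3}{2} + \frac{\left(3 + 2 v \left(-2 + v\right)\right)^{2}}{2}$)
$w = -60597$ ($w = - 3 \left(- \frac{3}{2} + \frac{\left(3 - 44 + 2 \cdot 11^{2}\right)^{2}}{2}\right) = - 3 \left(- \frac{3}{2} + \frac{\left(3 - 44 + 2 \cdot 121\right)^{2}}{2}\right) = - 3 \left(- \frac{3}{2} + \frac{\left(3 - 44 + 242\right)^{2}}{2}\right) = - 3 \left(- \frac{3}{2} + \frac{201^{2}}{2}\right) = - 3 \left(- \frac{3}{2} + \frac{1}{2} \cdot 40401\right) = - 3 \left(- \frac{3}{2} + \frac{40401}{2}\right) = \left(-3\right) 20199 = -60597$)
$k = -28$ ($k = 2 + \left(4 - 34\right) = 2 - 30 = -28$)
$56 \left(w + k\right) = 56 \left(-60597 - 28\right) = 56 \left(-60625\right) = -3395000$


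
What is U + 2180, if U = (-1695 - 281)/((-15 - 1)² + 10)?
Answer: 15208/7 ≈ 2172.6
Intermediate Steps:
U = -52/7 (U = -1976/((-16)² + 10) = -1976/(256 + 10) = -1976/266 = -1976*1/266 = -52/7 ≈ -7.4286)
U + 2180 = -52/7 + 2180 = 15208/7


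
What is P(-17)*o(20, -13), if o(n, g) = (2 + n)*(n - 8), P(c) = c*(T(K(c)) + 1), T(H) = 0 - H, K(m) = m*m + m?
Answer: 1216248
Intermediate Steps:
K(m) = m + m² (K(m) = m² + m = m + m²)
T(H) = -H
P(c) = c*(1 - c*(1 + c)) (P(c) = c*(-c*(1 + c) + 1) = c*(1 - c*(1 + c)))
o(n, g) = (-8 + n)*(2 + n) (o(n, g) = (2 + n)*(-8 + n) = (-8 + n)*(2 + n))
P(-17)*o(20, -13) = (-17*(1 - 1*(-17) - 1*(-17)²))*(-16 + 20² - 6*20) = (-17*(1 + 17 - 1*289))*(-16 + 400 - 120) = -17*(1 + 17 - 289)*264 = -17*(-271)*264 = 4607*264 = 1216248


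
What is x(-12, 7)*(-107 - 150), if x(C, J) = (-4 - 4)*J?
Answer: 14392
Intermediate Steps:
x(C, J) = -8*J
x(-12, 7)*(-107 - 150) = (-8*7)*(-107 - 150) = -56*(-257) = 14392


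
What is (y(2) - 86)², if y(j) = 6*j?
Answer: 5476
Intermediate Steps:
(y(2) - 86)² = (6*2 - 86)² = (12 - 86)² = (-74)² = 5476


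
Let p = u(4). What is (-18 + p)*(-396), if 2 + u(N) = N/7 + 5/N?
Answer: 50391/7 ≈ 7198.7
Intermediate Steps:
u(N) = -2 + 5/N + N/7 (u(N) = -2 + (N/7 + 5/N) = -2 + (5/N + N/7) = -2 + 5/N + N/7)
p = -5/28 (p = -2 + 5/4 + (⅐)*4 = -2 + 5*(¼) + 4/7 = -2 + 5/4 + 4/7 = -5/28 ≈ -0.17857)
(-18 + p)*(-396) = (-18 - 5/28)*(-396) = -509/28*(-396) = 50391/7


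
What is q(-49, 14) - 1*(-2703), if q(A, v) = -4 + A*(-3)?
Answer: 2846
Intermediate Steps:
q(A, v) = -4 - 3*A
q(-49, 14) - 1*(-2703) = (-4 - 3*(-49)) - 1*(-2703) = (-4 + 147) + 2703 = 143 + 2703 = 2846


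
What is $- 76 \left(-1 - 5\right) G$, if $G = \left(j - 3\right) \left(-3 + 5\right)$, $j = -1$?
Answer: $-3648$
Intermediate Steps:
$G = -8$ ($G = \left(-1 - 3\right) \left(-3 + 5\right) = \left(-4\right) 2 = -8$)
$- 76 \left(-1 - 5\right) G = - 76 \left(-1 - 5\right) \left(-8\right) = - 76 \left(\left(-6\right) \left(-8\right)\right) = - 76 \cdot 48 = \left(-1\right) 3648 = -3648$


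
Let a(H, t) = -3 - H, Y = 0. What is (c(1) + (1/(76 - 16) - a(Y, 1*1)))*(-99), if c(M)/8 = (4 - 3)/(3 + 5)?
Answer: -7953/20 ≈ -397.65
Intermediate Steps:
c(M) = 1 (c(M) = 8*((4 - 3)/(3 + 5)) = 8*(1/8) = 8*(1*(⅛)) = 8*(⅛) = 1)
(c(1) + (1/(76 - 16) - a(Y, 1*1)))*(-99) = (1 + (1/(76 - 16) - (-3 - 1*0)))*(-99) = (1 + (1/60 - (-3 + 0)))*(-99) = (1 + (1/60 - 1*(-3)))*(-99) = (1 + (1/60 + 3))*(-99) = (1 + 181/60)*(-99) = (241/60)*(-99) = -7953/20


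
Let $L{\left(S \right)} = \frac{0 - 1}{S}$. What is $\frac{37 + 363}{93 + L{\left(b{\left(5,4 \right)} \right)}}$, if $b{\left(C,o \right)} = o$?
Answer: $\frac{1600}{371} \approx 4.3127$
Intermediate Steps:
$L{\left(S \right)} = - \frac{1}{S}$ ($L{\left(S \right)} = \frac{0 - 1}{S} = - \frac{1}{S}$)
$\frac{37 + 363}{93 + L{\left(b{\left(5,4 \right)} \right)}} = \frac{37 + 363}{93 - \frac{1}{4}} = \frac{400}{93 - \frac{1}{4}} = \frac{400}{\frac{371}{4}} = 400 \cdot \frac{4}{371} = \frac{1600}{371}$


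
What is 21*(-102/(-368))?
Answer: 1071/184 ≈ 5.8206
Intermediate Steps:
21*(-102/(-368)) = 21*(-102*(-1/368)) = 21*(51/184) = 1071/184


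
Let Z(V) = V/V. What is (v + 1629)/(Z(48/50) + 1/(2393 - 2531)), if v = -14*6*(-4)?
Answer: 271170/137 ≈ 1979.3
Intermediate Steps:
Z(V) = 1
v = 336 (v = -84*(-4) = 336)
(v + 1629)/(Z(48/50) + 1/(2393 - 2531)) = (336 + 1629)/(1 + 1/(2393 - 2531)) = 1965/(1 + 1/(-138)) = 1965/(1 - 1/138) = 1965/(137/138) = 1965*(138/137) = 271170/137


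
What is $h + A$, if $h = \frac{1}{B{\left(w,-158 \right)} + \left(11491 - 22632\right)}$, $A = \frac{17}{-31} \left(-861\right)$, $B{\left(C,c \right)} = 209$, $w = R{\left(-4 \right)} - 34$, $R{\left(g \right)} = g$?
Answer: $\frac{160011653}{338892} \approx 472.16$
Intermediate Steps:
$w = -38$ ($w = -4 - 34 = -38$)
$A = \frac{14637}{31}$ ($A = 17 \left(- \frac{1}{31}\right) \left(-861\right) = \left(- \frac{17}{31}\right) \left(-861\right) = \frac{14637}{31} \approx 472.16$)
$h = - \frac{1}{10932}$ ($h = \frac{1}{209 + \left(11491 - 22632\right)} = \frac{1}{209 - 11141} = \frac{1}{-10932} = - \frac{1}{10932} \approx -9.1475 \cdot 10^{-5}$)
$h + A = - \frac{1}{10932} + \frac{14637}{31} = \frac{160011653}{338892}$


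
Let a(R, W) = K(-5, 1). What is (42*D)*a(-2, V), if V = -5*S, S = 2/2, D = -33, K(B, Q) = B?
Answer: 6930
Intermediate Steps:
S = 1 (S = 2*(½) = 1)
V = -5 (V = -5*1 = -5)
a(R, W) = -5
(42*D)*a(-2, V) = (42*(-33))*(-5) = -1386*(-5) = 6930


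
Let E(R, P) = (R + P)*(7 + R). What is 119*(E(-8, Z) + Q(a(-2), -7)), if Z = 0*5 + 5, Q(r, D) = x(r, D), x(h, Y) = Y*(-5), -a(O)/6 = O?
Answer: 4522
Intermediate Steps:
a(O) = -6*O
x(h, Y) = -5*Y
Q(r, D) = -5*D
Z = 5 (Z = 0 + 5 = 5)
E(R, P) = (7 + R)*(P + R) (E(R, P) = (P + R)*(7 + R) = (7 + R)*(P + R))
119*(E(-8, Z) + Q(a(-2), -7)) = 119*(((-8)² + 7*5 + 7*(-8) + 5*(-8)) - 5*(-7)) = 119*((64 + 35 - 56 - 40) + 35) = 119*(3 + 35) = 119*38 = 4522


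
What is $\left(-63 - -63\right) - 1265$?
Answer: $-1265$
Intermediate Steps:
$\left(-63 - -63\right) - 1265 = \left(-63 + 63\right) - 1265 = 0 - 1265 = -1265$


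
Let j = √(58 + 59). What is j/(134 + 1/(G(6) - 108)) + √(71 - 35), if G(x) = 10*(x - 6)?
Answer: 6 + 324*√13/14471 ≈ 6.0807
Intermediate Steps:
G(x) = -60 + 10*x (G(x) = 10*(-6 + x) = -60 + 10*x)
j = 3*√13 (j = √117 = 3*√13 ≈ 10.817)
j/(134 + 1/(G(6) - 108)) + √(71 - 35) = (3*√13)/(134 + 1/((-60 + 10*6) - 108)) + √(71 - 35) = (3*√13)/(134 + 1/((-60 + 60) - 108)) + √36 = (3*√13)/(134 + 1/(0 - 108)) + 6 = (3*√13)/(134 + 1/(-108)) + 6 = (3*√13)/(134 - 1/108) + 6 = (3*√13)/(14471/108) + 6 = 108*(3*√13)/14471 + 6 = 324*√13/14471 + 6 = 6 + 324*√13/14471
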